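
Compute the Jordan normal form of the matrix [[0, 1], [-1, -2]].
The characteristic polynomial is det(xI - A) = (x + 1)^2, so the eigenvalues are -1 (algebraic multiplicity 2).

For λ = -1: rank(A + I) = 1, rank((A + I)^2) = 0. The eigenspace has dimension 2 - 1 = 1, so there is 1 Jordan block; the rank sequence gives block sizes [2].

Assembling the blocks gives the Jordan form J above.

J = [[-1, 1], [0, -1]]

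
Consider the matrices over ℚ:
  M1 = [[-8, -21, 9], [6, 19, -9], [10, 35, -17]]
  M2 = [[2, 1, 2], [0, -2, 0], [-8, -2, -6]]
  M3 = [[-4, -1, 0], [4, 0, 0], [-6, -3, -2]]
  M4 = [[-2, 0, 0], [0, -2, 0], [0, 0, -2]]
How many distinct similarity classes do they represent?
Characteristic polynomials: χ_{M1} = (x + 2)^3, χ_{M2} = (x + 2)^3, χ_{M3} = (x + 2)^3, χ_{M4} = (x + 2)^3.

{M1, M2, M3}: invariant factors x + 2, (x + 2)^2.

{M4}: invariant factors x + 2, x + 2, x + 2.

Matrices are similar if and only if their invariant-factor lists agree; the partition into similarity classes is {M1, M2, M3}, {M4}.

2 classes: {M1, M2, M3}, {M4}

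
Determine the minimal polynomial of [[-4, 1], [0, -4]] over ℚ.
The characteristic polynomial factors as (x + 4)^2. The minimal polynomial is ∏(x - λ)^{k_λ} where k_λ is the size of the largest Jordan block at λ.

For λ = -4: rank(A + 4I) = 1, and the largest Jordan block has size 2 (the smallest k with rank((A + 4I)^k) = rank((A + 4I)^(k+1))).

So m_A(x) = (x + 4)^2.

m_A(x) = (x + 4)^2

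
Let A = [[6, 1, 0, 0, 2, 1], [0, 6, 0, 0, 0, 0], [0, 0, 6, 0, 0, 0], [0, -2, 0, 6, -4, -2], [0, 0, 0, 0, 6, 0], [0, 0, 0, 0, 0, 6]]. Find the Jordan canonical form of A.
J = [[6, 1, 0, 0, 0, 0], [0, 6, 0, 0, 0, 0], [0, 0, 6, 0, 0, 0], [0, 0, 0, 6, 0, 0], [0, 0, 0, 0, 6, 0], [0, 0, 0, 0, 0, 6]]

The characteristic polynomial is det(xI - A) = (x - 6)^6, so the eigenvalues are 6 (algebraic multiplicity 6).

For λ = 6: rank(A - 6I) = 1, rank((A - 6I)^2) = 0. The eigenspace has dimension 6 - 1 = 5, so there are 5 Jordan blocks; the rank sequence gives block sizes [2, 1, 1, 1, 1].

Assembling the blocks gives the Jordan form J above.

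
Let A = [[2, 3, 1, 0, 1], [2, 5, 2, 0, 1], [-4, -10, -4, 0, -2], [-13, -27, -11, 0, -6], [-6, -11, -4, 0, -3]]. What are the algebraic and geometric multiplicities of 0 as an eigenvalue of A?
algebraic multiplicity 5, geometric multiplicity 2

The characteristic polynomial is x^5, so the factor x appears with exponent 5: the algebraic multiplicity is 5.

rank(A) = 3, so the eigenspace has dimension 5 - 3 = 2: the geometric multiplicity is 2.

Since 2 < 5, A is not diagonalizable.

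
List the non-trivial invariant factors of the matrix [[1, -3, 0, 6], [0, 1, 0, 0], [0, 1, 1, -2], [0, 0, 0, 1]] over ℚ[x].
The Jordan structure of A has elementary divisors (x - 1)^2, (x - 1), (x - 1). Arranging the block sizes at each eigenvalue in decreasing order and taking row products gives the invariant factors.

Invariant factors (smallest first, each dividing the next): x - 1, x - 1, (x - 1)^2.

Check: the last factor (x - 1)^2 is the minimal polynomial, and the product (x - 1)^4 is the characteristic polynomial.

x - 1, x - 1, (x - 1)^2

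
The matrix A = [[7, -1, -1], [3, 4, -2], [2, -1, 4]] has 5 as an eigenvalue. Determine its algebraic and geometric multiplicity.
The characteristic polynomial is (x - 5)^3, so the factor x - 5 appears with exponent 3: the algebraic multiplicity is 3.

rank(A - 5I) = 2, so the eigenspace has dimension 3 - 2 = 1: the geometric multiplicity is 1.

Since 1 < 3, A is not diagonalizable.

algebraic multiplicity 3, geometric multiplicity 1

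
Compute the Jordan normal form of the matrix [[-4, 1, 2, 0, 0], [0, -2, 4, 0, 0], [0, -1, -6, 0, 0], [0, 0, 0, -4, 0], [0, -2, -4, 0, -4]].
The characteristic polynomial is det(xI - A) = (x + 4)^5, so the eigenvalues are -4 (algebraic multiplicity 5).

For λ = -4: rank(A + 4I) = 1, rank((A + 4I)^2) = 0. The eigenspace has dimension 5 - 1 = 4, so there are 4 Jordan blocks; the rank sequence gives block sizes [2, 1, 1, 1].

Assembling the blocks gives the Jordan form J above.

J = [[-4, 1, 0, 0, 0], [0, -4, 0, 0, 0], [0, 0, -4, 0, 0], [0, 0, 0, -4, 0], [0, 0, 0, 0, -4]]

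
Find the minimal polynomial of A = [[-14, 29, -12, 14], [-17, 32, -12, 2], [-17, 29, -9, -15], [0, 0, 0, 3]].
m_A(x) = (x - 3)^2

The characteristic polynomial factors as (x - 3)^4. The minimal polynomial is ∏(x - λ)^{k_λ} where k_λ is the size of the largest Jordan block at λ.

For λ = 3: rank(A - 3I) = 2, and the largest Jordan block has size 2 (the smallest k with rank((A - 3I)^k) = rank((A - 3I)^(k+1))).

So m_A(x) = (x - 3)^2.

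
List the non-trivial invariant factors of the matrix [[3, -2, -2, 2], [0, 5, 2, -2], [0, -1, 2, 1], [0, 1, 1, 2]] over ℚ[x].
x - 3, x - 3, (x - 3)^2

The Jordan structure of A has elementary divisors (x - 3)^2, (x - 3), (x - 3). Arranging the block sizes at each eigenvalue in decreasing order and taking row products gives the invariant factors.

Invariant factors (smallest first, each dividing the next): x - 3, x - 3, (x - 3)^2.

Check: the last factor (x - 3)^2 is the minimal polynomial, and the product (x - 3)^4 is the characteristic polynomial.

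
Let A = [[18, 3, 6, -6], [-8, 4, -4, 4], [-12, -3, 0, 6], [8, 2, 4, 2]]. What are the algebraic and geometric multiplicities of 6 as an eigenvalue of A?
The characteristic polynomial is (x - 6)^4, so the factor x - 6 appears with exponent 4: the algebraic multiplicity is 4.

rank(A - 6I) = 1, so the eigenspace has dimension 4 - 1 = 3: the geometric multiplicity is 3.

Since 3 < 4, A is not diagonalizable.

algebraic multiplicity 4, geometric multiplicity 3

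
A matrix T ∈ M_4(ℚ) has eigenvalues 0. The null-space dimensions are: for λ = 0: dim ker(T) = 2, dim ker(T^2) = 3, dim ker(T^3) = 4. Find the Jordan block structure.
λ = 0: successive nullity increments [2, 1, 1] count blocks of size ≥ k; block sizes are [3, 1].

Jordan blocks: (0, 3), (0, 1)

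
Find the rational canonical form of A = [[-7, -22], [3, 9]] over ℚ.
The invariant factors of A (the non-unit diagonal entries of the Smith normal form of xI - A over ℚ[x]) are x^2 - 2x + 3, each dividing the next. The characteristic polynomial is their product, x^2 - 2x + 3.

The rational canonical form is the block-diagonal matrix of companion matrices C(f_i):
R = [[0, -3], [1, 2]].

Note the characteristic polynomial does not split into linear factors over ℚ, so A has no Jordan form over ℚ; the rational canonical form exists over any field.

R = [[0, -3], [1, 2]]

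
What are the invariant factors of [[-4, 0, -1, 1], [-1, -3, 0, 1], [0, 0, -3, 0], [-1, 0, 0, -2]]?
x + 3, (x + 3)^3

The Jordan structure of A has elementary divisors (x + 3)^3, (x + 3). Arranging the block sizes at each eigenvalue in decreasing order and taking row products gives the invariant factors.

Invariant factors (smallest first, each dividing the next): x + 3, (x + 3)^3.

Check: the last factor (x + 3)^3 is the minimal polynomial, and the product (x + 3)^4 is the characteristic polynomial.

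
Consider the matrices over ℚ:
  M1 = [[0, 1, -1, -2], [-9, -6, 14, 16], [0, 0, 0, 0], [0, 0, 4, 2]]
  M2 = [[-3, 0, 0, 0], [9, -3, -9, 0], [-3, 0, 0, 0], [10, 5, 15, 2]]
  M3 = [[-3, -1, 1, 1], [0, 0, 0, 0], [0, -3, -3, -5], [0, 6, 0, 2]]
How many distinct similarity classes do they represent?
2 classes: {M1, M3}, {M2}

Characteristic polynomials: χ_{M1} = x(x - 2)(x + 3)^2, χ_{M2} = x(x - 2)(x + 3)^2, χ_{M3} = x(x - 2)(x + 3)^2.

{M1, M3}: invariant factors x(x - 2)(x + 3)^2.

{M2}: invariant factors x + 3, x(x - 2)(x + 3).

Matrices are similar if and only if their invariant-factor lists agree; the partition into similarity classes is {M1, M3}, {M2}.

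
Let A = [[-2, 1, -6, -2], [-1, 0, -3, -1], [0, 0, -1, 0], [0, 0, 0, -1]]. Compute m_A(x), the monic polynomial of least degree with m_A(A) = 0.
m_A(x) = (x + 1)^3

The characteristic polynomial factors as (x + 1)^4. The minimal polynomial is ∏(x - λ)^{k_λ} where k_λ is the size of the largest Jordan block at λ.

For λ = -1: rank(A + I) = 2, and the largest Jordan block has size 3 (the smallest k with rank((A + I)^k) = rank((A + I)^(k+1))).

So m_A(x) = (x + 1)^3.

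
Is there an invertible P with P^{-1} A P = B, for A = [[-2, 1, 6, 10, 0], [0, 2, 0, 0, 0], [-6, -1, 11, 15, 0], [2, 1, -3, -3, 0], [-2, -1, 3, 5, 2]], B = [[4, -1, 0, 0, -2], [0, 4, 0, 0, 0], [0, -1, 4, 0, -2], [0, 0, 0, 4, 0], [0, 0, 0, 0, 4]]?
trace(A) = 10 but trace(B) = 20. The trace is a similarity invariant, so A and B are not similar.

No.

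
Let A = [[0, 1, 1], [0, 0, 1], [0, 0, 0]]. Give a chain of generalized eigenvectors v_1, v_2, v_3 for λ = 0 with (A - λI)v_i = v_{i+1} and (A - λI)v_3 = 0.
We seek v_1 ∈ ker(A^3) \ ker(A^2), then set v_{i+1} = A v_i.

One such chain is v_1 = [[3, 0, 1]]^T, v_2 = [[1, 1, 0]]^T, v_3 = [[1, 0, 0]]^T. Check: A v_3 = [[0, 0, 0]]^T = 0.

v_1 = [[3, 0, 1]]^T, v_2 = [[1, 1, 0]]^T, v_3 = [[1, 0, 0]]^T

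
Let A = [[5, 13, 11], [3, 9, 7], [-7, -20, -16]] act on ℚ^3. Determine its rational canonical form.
The invariant factors of A (the non-unit diagonal entries of the Smith normal form of xI - A over ℚ[x]) are x(x^2 + 2x - 1), each dividing the next. The characteristic polynomial is their product, x(x^2 + 2x - 1).

The rational canonical form is the block-diagonal matrix of companion matrices C(f_i):
R = [[0, 0, 0], [1, 0, 1], [0, 1, -2]].

Note the characteristic polynomial does not split into linear factors over ℚ, so A has no Jordan form over ℚ; the rational canonical form exists over any field.

R = [[0, 0, 0], [1, 0, 1], [0, 1, -2]]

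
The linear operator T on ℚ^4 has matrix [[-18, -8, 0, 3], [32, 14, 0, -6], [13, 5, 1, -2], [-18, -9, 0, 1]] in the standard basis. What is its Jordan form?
The characteristic polynomial is det(xI - A) = (x - 1)^2(x + 2)^2, so the eigenvalues are -2 (algebraic multiplicity 2), 1 (algebraic multiplicity 2).

For λ = -2: rank(A + 2I) = 3, rank((A + 2I)^2) = 2. The eigenspace has dimension 4 - 3 = 1, so there is 1 Jordan block; the rank sequence gives block sizes [2].

For λ = 1: rank(A - I) = 3, rank((A - I)^2) = 2. The eigenspace has dimension 4 - 3 = 1, so there is 1 Jordan block; the rank sequence gives block sizes [2].

Assembling the blocks gives the Jordan form J above.

J = [[-2, 1, 0, 0], [0, -2, 0, 0], [0, 0, 1, 1], [0, 0, 0, 1]]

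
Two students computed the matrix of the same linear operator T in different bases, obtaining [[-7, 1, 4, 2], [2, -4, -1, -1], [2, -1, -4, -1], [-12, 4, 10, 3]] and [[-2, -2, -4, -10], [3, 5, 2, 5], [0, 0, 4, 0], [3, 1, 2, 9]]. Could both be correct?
trace(A) = -12 but trace(B) = 16. The trace is a similarity invariant, so A and B are not similar.

No.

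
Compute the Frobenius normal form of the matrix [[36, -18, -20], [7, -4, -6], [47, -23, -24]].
The invariant factors of A (the non-unit diagonal entries of the Smith normal form of xI - A over ℚ[x]) are x(x - 4)^2, each dividing the next. The characteristic polynomial is their product, x(x - 4)^2.

The rational canonical form is the block-diagonal matrix of companion matrices C(f_i):
R = [[0, 0, 0], [1, 0, -16], [0, 1, 8]].

R = [[0, 0, 0], [1, 0, -16], [0, 1, 8]]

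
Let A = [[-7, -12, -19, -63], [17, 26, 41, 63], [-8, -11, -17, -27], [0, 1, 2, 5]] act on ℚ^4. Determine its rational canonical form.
R = [[0, 0, 0, -120], [1, 0, 0, -22], [0, 1, 0, 1], [0, 0, 1, 7]]

The invariant factors of A (the non-unit diagonal entries of the Smith normal form of xI - A over ℚ[x]) are (x - 6)(x - 4)(x^2 + 3x + 5), each dividing the next. The characteristic polynomial is their product, (x - 6)(x - 4)(x^2 + 3x + 5).

The rational canonical form is the block-diagonal matrix of companion matrices C(f_i):
R = [[0, 0, 0, -120], [1, 0, 0, -22], [0, 1, 0, 1], [0, 0, 1, 7]].

Note the characteristic polynomial does not split into linear factors over ℚ, so A has no Jordan form over ℚ; the rational canonical form exists over any field.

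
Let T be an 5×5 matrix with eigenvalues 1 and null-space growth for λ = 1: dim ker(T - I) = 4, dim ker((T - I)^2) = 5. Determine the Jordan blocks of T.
λ = 1: successive nullity increments [4, 1] count blocks of size ≥ k; block sizes are [2, 1, 1, 1].

Jordan blocks: (1, 2), (1, 1), (1, 1), (1, 1)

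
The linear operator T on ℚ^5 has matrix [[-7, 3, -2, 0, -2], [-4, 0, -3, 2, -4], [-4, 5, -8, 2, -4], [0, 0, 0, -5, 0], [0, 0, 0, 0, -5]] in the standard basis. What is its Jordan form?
J = [[-5, 1, 0, 0, 0], [0, -5, 1, 0, 0], [0, 0, -5, 0, 0], [0, 0, 0, -5, 0], [0, 0, 0, 0, -5]]

The characteristic polynomial is det(xI - A) = (x + 5)^5, so the eigenvalues are -5 (algebraic multiplicity 5).

For λ = -5: rank(A + 5I) = 2, rank((A + 5I)^2) = 1, rank((A + 5I)^3) = 0. The eigenspace has dimension 5 - 2 = 3, so there are 3 Jordan blocks; the rank sequence gives block sizes [3, 1, 1].

Assembling the blocks gives the Jordan form J above.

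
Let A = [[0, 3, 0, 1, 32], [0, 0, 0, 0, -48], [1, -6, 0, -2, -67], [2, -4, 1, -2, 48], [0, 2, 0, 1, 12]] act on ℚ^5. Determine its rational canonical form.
The invariant factors of A (the non-unit diagonal entries of the Smith normal form of xI - A over ℚ[x]) are (x - 6)(x - 4)(x^3 + 2), each dividing the next. The characteristic polynomial is their product, (x - 6)(x - 4)(x^3 + 2).

The rational canonical form is the block-diagonal matrix of companion matrices C(f_i):
R = [[0, 0, 0, 0, -48], [1, 0, 0, 0, 20], [0, 1, 0, 0, -2], [0, 0, 1, 0, -24], [0, 0, 0, 1, 10]].

Note the characteristic polynomial does not split into linear factors over ℚ, so A has no Jordan form over ℚ; the rational canonical form exists over any field.

R = [[0, 0, 0, 0, -48], [1, 0, 0, 0, 20], [0, 1, 0, 0, -2], [0, 0, 1, 0, -24], [0, 0, 0, 1, 10]]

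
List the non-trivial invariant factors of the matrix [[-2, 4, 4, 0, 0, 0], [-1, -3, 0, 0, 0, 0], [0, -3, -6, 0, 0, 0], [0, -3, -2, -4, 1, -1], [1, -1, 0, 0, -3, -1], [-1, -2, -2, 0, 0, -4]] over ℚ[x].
x + 4, x + 4, (x + 3)^2(x + 4)^2

The Jordan structure of A has elementary divisors (x + 4)^2, (x + 4), (x + 4), (x + 3)^2. Arranging the block sizes at each eigenvalue in decreasing order and taking row products gives the invariant factors.

Invariant factors (smallest first, each dividing the next): x + 4, x + 4, (x + 3)^2(x + 4)^2.

Check: the last factor (x + 3)^2(x + 4)^2 is the minimal polynomial, and the product (x + 3)^2(x + 4)^4 is the characteristic polynomial.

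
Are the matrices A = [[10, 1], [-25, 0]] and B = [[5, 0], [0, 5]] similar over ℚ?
Both have characteristic polynomial (x - 5)^2, but the minimal polynomial of A is (x - 5)^2 while the minimal polynomial of B is x - 5. The minimal polynomial is a similarity invariant, so A and B are not similar.

No.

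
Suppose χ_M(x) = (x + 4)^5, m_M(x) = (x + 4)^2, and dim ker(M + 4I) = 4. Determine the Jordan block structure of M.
λ = -4: algebraic multiplicity 5 (exponent in χ_M), largest block size 2 (exponent in m_M), 4 blocks (geometric multiplicity). These force block sizes [2, 1, 1, 1].

Jordan blocks: (-4, 2), (-4, 1), (-4, 1), (-4, 1)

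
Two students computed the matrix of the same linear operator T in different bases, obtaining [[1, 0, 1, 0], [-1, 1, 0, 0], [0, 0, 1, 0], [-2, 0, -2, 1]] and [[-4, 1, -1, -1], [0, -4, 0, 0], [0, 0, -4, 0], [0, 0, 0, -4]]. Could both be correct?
No.

trace(A) = 4 but trace(B) = -16. The trace is a similarity invariant, so A and B are not similar.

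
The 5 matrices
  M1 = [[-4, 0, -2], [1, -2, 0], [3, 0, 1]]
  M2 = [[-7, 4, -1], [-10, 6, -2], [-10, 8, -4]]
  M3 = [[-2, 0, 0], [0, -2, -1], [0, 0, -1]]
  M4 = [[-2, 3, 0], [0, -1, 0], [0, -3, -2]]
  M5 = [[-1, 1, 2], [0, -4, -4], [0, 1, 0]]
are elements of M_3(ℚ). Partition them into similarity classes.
2 classes: {M1, M5}, {M2, M3, M4}

Characteristic polynomials: χ_{M1} = (x + 1)(x + 2)^2, χ_{M2} = (x + 1)(x + 2)^2, χ_{M3} = (x + 1)(x + 2)^2, χ_{M4} = (x + 1)(x + 2)^2, χ_{M5} = (x + 1)(x + 2)^2.

{M1, M5}: invariant factors (x + 1)(x + 2)^2.

{M2, M3, M4}: invariant factors x + 2, (x + 1)(x + 2).

Matrices are similar if and only if their invariant-factor lists agree; the partition into similarity classes is {M1, M5}, {M2, M3, M4}.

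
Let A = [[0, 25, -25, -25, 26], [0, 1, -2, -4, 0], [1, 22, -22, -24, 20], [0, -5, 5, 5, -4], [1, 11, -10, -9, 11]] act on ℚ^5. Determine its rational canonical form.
The invariant factors of A (the non-unit diagonal entries of the Smith normal form of xI - A over ℚ[x]) are (x + 2)(x + 3)(x^3 - 2x - 5), each dividing the next. The characteristic polynomial is their product, (x + 2)(x + 3)(x^3 - 2x - 5).

The rational canonical form is the block-diagonal matrix of companion matrices C(f_i):
R = [[0, 0, 0, 0, 30], [1, 0, 0, 0, 37], [0, 1, 0, 0, 15], [0, 0, 1, 0, -4], [0, 0, 0, 1, -5]].

Note the characteristic polynomial does not split into linear factors over ℚ, so A has no Jordan form over ℚ; the rational canonical form exists over any field.

R = [[0, 0, 0, 0, 30], [1, 0, 0, 0, 37], [0, 1, 0, 0, 15], [0, 0, 1, 0, -4], [0, 0, 0, 1, -5]]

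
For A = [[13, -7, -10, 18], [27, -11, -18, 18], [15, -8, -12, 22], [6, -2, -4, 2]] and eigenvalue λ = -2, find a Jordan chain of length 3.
v_1 = [[9, 10, 11, 2]]^T, v_2 = [[-9, -9, -11, -2]]^T, v_3 = [[2, 0, 3, 0]]^T

We seek v_1 ∈ ker((A + 2I)^3) \ ker((A + 2I)^2), then set v_{i+1} = (A + 2I) v_i.

One such chain is v_1 = [[9, 10, 11, 2]]^T, v_2 = [[-9, -9, -11, -2]]^T, v_3 = [[2, 0, 3, 0]]^T. Check: (A + 2I) v_3 = [[0, 0, 0, 0]]^T = 0.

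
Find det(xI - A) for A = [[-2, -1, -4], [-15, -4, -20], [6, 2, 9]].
χ_A(x) = (x - 1)^3

xI - A = [[x + 2, 1, 4], [15, x + 4, 20], [-6, -2, x - 9]].

Expanding det(xI - A) along the first row:
det(xI - A) = + (x + 2)·det([[x + 4, 20], [-2, x - 9]]) - (1)·det([[15, 20], [-6, x - 9]]) + (4)·det([[15, x + 4], [-6, -2]]).

Evaluating gives χ_A(x) = x^3 - 3x^2 + 3x - 1 = (x - 1)^3.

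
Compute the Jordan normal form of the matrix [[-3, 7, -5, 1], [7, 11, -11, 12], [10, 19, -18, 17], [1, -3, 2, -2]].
The characteristic polynomial is det(xI - A) = (x + 3)^4, so the eigenvalues are -3 (algebraic multiplicity 4).

For λ = -3: rank(A + 3I) = 2, rank((A + 3I)^2) = 0. The eigenspace has dimension 4 - 2 = 2, so there are 2 Jordan blocks; the rank sequence gives block sizes [2, 2].

Assembling the blocks gives the Jordan form J above.

J = [[-3, 1, 0, 0], [0, -3, 0, 0], [0, 0, -3, 1], [0, 0, 0, -3]]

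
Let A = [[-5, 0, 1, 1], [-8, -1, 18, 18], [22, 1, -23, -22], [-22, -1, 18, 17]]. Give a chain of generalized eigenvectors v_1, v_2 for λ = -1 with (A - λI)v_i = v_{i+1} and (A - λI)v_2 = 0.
We seek v_1 ∈ ker((A + I)^2) \ ker(A + I), then set v_{i+1} = (A + I) v_i.

One such chain is v_1 = [[0, 1, -1, 1]]^T, v_2 = [[0, 0, 1, -1]]^T. Check: (A + I) v_2 = [[0, 0, 0, 0]]^T = 0.

v_1 = [[0, 1, -1, 1]]^T, v_2 = [[0, 0, 1, -1]]^T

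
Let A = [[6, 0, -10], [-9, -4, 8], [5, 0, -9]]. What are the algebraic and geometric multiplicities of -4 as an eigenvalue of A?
algebraic multiplicity 2, geometric multiplicity 1

The characteristic polynomial is (x - 1)(x + 4)^2, so the factor x + 4 appears with exponent 2: the algebraic multiplicity is 2.

rank(A + 4I) = 2, so the eigenspace has dimension 3 - 2 = 1: the geometric multiplicity is 1.

Since 1 < 2, A is not diagonalizable.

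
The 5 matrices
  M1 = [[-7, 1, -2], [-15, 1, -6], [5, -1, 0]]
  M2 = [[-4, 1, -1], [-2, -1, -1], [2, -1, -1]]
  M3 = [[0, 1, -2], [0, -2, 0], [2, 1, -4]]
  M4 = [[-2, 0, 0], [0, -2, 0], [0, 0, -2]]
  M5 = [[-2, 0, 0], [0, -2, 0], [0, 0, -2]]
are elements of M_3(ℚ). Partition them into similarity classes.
2 classes: {M1, M2, M3}, {M4, M5}

Characteristic polynomials: χ_{M1} = (x + 2)^3, χ_{M2} = (x + 2)^3, χ_{M3} = (x + 2)^3, χ_{M4} = (x + 2)^3, χ_{M5} = (x + 2)^3.

{M1, M2, M3}: invariant factors x + 2, (x + 2)^2.

{M4, M5}: invariant factors x + 2, x + 2, x + 2.

Matrices are similar if and only if their invariant-factor lists agree; the partition into similarity classes is {M1, M2, M3}, {M4, M5}.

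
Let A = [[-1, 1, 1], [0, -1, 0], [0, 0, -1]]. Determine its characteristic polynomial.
xI - A = [[x + 1, -1, -1], [0, x + 1, 0], [0, 0, x + 1]].

Expanding det(xI - A) along the first row:
det(xI - A) = + (x + 1)·det([[x + 1, 0], [0, x + 1]]) - (-1)·det([[0, 0], [0, x + 1]]) + (-1)·det([[0, x + 1], [0, 0]]).

Evaluating gives χ_A(x) = x^3 + 3x^2 + 3x + 1 = (x + 1)^3.

χ_A(x) = (x + 1)^3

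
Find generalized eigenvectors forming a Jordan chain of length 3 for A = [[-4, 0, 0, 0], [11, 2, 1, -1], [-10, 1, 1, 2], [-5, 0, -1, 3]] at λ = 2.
We seek v_1 ∈ ker((A - 2I)^3) \ ker((A - 2I)^2), then set v_{i+1} = (A - 2I) v_i.

One such chain is v_1 = [[0, 0, 1, 1]]^T, v_2 = [[0, 0, 1, 0]]^T, v_3 = [[0, 1, -1, -1]]^T. Check: (A - 2I) v_3 = [[0, 0, 0, 0]]^T = 0.

v_1 = [[0, 0, 1, 1]]^T, v_2 = [[0, 0, 1, 0]]^T, v_3 = [[0, 1, -1, -1]]^T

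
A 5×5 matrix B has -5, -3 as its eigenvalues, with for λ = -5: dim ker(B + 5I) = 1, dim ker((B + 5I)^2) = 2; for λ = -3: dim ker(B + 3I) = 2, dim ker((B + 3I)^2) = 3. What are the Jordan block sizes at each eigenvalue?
Jordan blocks: (-5, 2), (-3, 2), (-3, 1)

λ = -5: successive nullity increments [1, 1] count blocks of size ≥ k; block sizes are [2].
λ = -3: successive nullity increments [2, 1] count blocks of size ≥ k; block sizes are [2, 1].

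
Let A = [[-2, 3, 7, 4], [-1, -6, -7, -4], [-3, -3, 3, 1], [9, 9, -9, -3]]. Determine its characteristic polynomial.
χ_A(x) = x^2(x + 3)(x + 5)

xI - A = [[x + 2, -3, -7, -4], [1, x + 6, 7, 4], [3, 3, x - 3, -1], [-9, -9, 9, x + 3]].

Expanding det(xI - A) along the first row:
det(xI - A) = + (x + 2)·det([[x + 6, 7, 4], [3, x - 3, -1], [-9, 9, x + 3]]) - (-3)·det([[1, 7, 4], [3, x - 3, -1], [-9, 9, x + 3]]) + (-7)·det([[1, x + 6, 4], [3, 3, -1], [-9, -9, x + 3]]) - (-4)·det([[1, x + 6, 7], [3, 3, x - 3], [-9, -9, 9]]).

Evaluating gives χ_A(x) = x^4 + 8x^3 + 15x^2 = x^2(x + 3)(x + 5).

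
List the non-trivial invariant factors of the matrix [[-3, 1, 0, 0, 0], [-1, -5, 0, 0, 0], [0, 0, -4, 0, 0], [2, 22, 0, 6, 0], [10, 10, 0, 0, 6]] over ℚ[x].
The Jordan structure of A has elementary divisors (x + 4)^2, (x + 4), (x - 6), (x - 6). Arranging the block sizes at each eigenvalue in decreasing order and taking row products gives the invariant factors.

Invariant factors (smallest first, each dividing the next): (x - 6)(x + 4), (x - 6)(x + 4)^2.

Check: the last factor (x - 6)(x + 4)^2 is the minimal polynomial, and the product (x - 6)^2(x + 4)^3 is the characteristic polynomial.

(x - 6)(x + 4), (x - 6)(x + 4)^2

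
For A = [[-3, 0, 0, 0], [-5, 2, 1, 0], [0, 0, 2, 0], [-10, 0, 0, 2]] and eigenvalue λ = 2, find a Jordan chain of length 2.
v_1 = [[0, 1, 1, 0]]^T, v_2 = [[0, 1, 0, 0]]^T

We seek v_1 ∈ ker((A - 2I)^2) \ ker(A - 2I), then set v_{i+1} = (A - 2I) v_i.

One such chain is v_1 = [[0, 1, 1, 0]]^T, v_2 = [[0, 1, 0, 0]]^T. Check: (A - 2I) v_2 = [[0, 0, 0, 0]]^T = 0.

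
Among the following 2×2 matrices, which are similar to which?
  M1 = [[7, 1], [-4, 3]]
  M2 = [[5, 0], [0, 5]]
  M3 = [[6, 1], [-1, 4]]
2 classes: {M1, M3}, {M2}

Characteristic polynomials: χ_{M1} = (x - 5)^2, χ_{M2} = (x - 5)^2, χ_{M3} = (x - 5)^2.

{M1, M3}: invariant factors (x - 5)^2.

{M2}: invariant factors x - 5, x - 5.

Matrices are similar if and only if their invariant-factor lists agree; the partition into similarity classes is {M1, M3}, {M2}.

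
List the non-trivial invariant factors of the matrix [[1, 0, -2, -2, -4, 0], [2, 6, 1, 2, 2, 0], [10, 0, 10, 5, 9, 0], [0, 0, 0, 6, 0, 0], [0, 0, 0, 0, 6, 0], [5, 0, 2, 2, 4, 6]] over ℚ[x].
The Jordan structure of A has elementary divisors (x - 5), (x - 6)^3, (x - 6), (x - 6). Arranging the block sizes at each eigenvalue in decreasing order and taking row products gives the invariant factors.

Invariant factors (smallest first, each dividing the next): x - 6, x - 6, (x - 6)^3(x - 5).

Check: the last factor (x - 6)^3(x - 5) is the minimal polynomial, and the product (x - 6)^5(x - 5) is the characteristic polynomial.

x - 6, x - 6, (x - 6)^3(x - 5)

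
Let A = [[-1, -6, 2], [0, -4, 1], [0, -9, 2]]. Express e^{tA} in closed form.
A has Jordan form J = [[-1, 1, 0], [0, -1, 0], [0, 0, -1]] with A = PJP^{-1}, so e^{tA} = P e^{tJ} P^{-1}.

For a Jordan block J_k(λ), e^{tJ_k(λ)} = e^{λt} · (I + tN + t^2 N^2/2! + ... + t^{k-1} N^{k-1}/(k-1)!) where N is the nilpotent superdiagonal part.

Assembling the blocks and conjugating back gives the entries of e^{tA} as shown above.

e^{tA} = [[e^{-t}, -6*t*e^{-t}, 2*t*e^{-t}], [0, (1 - 3*t)*e^{-t}, t*e^{-t}], [0, -9*t*e^{-t}, (3*t + 1)*e^{-t}]]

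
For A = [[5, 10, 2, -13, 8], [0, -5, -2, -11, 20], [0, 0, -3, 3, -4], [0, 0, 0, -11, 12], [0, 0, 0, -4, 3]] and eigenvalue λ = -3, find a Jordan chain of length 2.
We seek v_1 ∈ ker((A + 3I)^2) \ ker(A + 3I), then set v_{i+1} = (A + 3I) v_i.

One such chain is v_1 = [[0, 2, 2, 3, 2]]^T, v_2 = [[1, -1, 1, 0, 0]]^T. Check: (A + 3I) v_2 = [[0, 0, 0, 0, 0]]^T = 0.

v_1 = [[0, 2, 2, 3, 2]]^T, v_2 = [[1, -1, 1, 0, 0]]^T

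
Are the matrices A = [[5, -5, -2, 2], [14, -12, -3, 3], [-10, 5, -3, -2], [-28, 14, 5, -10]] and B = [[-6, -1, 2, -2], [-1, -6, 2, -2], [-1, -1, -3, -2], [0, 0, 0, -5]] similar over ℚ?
No.

Both have characteristic polynomial (x + 5)^4, but the minimal polynomial of A is (x + 5)^3 while the minimal polynomial of B is (x + 5)^2. The minimal polynomial is a similarity invariant, so A and B are not similar.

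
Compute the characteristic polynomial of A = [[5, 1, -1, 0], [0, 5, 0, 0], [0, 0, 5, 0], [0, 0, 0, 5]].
χ_A(x) = (x - 5)^4

xI - A = [[x - 5, -1, 1, 0], [0, x - 5, 0, 0], [0, 0, x - 5, 0], [0, 0, 0, x - 5]].

Expanding det(xI - A) along the first row:
det(xI - A) = + (x - 5)·det([[x - 5, 0, 0], [0, x - 5, 0], [0, 0, x - 5]]) - (-1)·det([[0, 0, 0], [0, x - 5, 0], [0, 0, x - 5]]) + (1)·det([[0, x - 5, 0], [0, 0, 0], [0, 0, x - 5]]) - (0)·det([[0, x - 5, 0], [0, 0, x - 5], [0, 0, 0]]).

Evaluating gives χ_A(x) = x^4 - 20x^3 + 150x^2 - 500x + 625 = (x - 5)^4.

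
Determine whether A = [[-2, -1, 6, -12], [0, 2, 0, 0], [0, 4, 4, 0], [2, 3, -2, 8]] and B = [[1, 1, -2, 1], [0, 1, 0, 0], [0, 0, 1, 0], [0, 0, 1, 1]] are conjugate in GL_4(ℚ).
No.

trace(A) = 12 but trace(B) = 4. The trace is a similarity invariant, so A and B are not similar.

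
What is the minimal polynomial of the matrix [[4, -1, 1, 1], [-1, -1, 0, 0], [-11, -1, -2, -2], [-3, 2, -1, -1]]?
The characteristic polynomial factors as x^4. The minimal polynomial is ∏(x - λ)^{k_λ} where k_λ is the size of the largest Jordan block at λ.

For λ = 0: rank(A) = 2, and the largest Jordan block has size 3 (the smallest k with rank(A^k) = rank(A^(k+1))).

So m_A(x) = x^3.

m_A(x) = x^3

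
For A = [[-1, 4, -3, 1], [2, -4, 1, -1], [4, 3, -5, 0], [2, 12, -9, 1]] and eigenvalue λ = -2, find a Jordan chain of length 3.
v_1 = [[1, 0, 1, 3]]^T, v_2 = [[1, 0, 1, 2]]^T, v_3 = [[0, 1, 1, -1]]^T

We seek v_1 ∈ ker((A + 2I)^3) \ ker((A + 2I)^2), then set v_{i+1} = (A + 2I) v_i.

One such chain is v_1 = [[1, 0, 1, 3]]^T, v_2 = [[1, 0, 1, 2]]^T, v_3 = [[0, 1, 1, -1]]^T. Check: (A + 2I) v_3 = [[0, 0, 0, 0]]^T = 0.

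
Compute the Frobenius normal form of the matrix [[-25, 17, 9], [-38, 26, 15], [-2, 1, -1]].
The invariant factors of A (the non-unit diagonal entries of the Smith normal form of xI - A over ℚ[x]) are x^3 - 2x + 5, each dividing the next. The characteristic polynomial is their product, x^3 - 2x + 5.

The rational canonical form is the block-diagonal matrix of companion matrices C(f_i):
R = [[0, 0, -5], [1, 0, 2], [0, 1, 0]].

Note the characteristic polynomial does not split into linear factors over ℚ, so A has no Jordan form over ℚ; the rational canonical form exists over any field.

R = [[0, 0, -5], [1, 0, 2], [0, 1, 0]]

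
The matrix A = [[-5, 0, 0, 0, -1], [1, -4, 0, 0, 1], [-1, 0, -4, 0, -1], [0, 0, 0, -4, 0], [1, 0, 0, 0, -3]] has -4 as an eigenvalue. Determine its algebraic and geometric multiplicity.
algebraic multiplicity 5, geometric multiplicity 4

The characteristic polynomial is (x + 4)^5, so the factor x + 4 appears with exponent 5: the algebraic multiplicity is 5.

rank(A + 4I) = 1, so the eigenspace has dimension 5 - 1 = 4: the geometric multiplicity is 4.

Since 4 < 5, A is not diagonalizable.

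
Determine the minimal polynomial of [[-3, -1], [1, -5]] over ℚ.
The characteristic polynomial factors as (x + 4)^2. The minimal polynomial is ∏(x - λ)^{k_λ} where k_λ is the size of the largest Jordan block at λ.

For λ = -4: rank(A + 4I) = 1, and the largest Jordan block has size 2 (the smallest k with rank((A + 4I)^k) = rank((A + 4I)^(k+1))).

So m_A(x) = (x + 4)^2.

m_A(x) = (x + 4)^2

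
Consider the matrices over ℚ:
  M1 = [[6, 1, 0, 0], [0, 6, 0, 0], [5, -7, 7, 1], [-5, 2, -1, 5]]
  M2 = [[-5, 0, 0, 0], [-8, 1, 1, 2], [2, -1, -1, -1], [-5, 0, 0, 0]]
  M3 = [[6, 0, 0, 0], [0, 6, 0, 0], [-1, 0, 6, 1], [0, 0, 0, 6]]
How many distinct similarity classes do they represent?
Characteristic polynomials: χ_{M1} = (x - 6)^4, χ_{M2} = x^3(x + 5), χ_{M3} = (x - 6)^4.

{M1}: invariant factors (x - 6)^2, (x - 6)^2.

{M2}: invariant factors x^3(x + 5).

{M3}: invariant factors x - 6, x - 6, (x - 6)^2.

Matrices are similar if and only if their invariant-factor lists agree; the partition into similarity classes is {M1}, {M2}, {M3}.

3 classes: {M1}, {M2}, {M3}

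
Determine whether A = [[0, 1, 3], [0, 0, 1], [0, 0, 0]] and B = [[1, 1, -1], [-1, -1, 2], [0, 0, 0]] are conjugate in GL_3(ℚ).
Yes.

Two matrices over a field are similar if and only if they have the same invariant factors.

Both A and B have characteristic polynomial x^3 and minimal polynomial x^3. Computing further, both have invariant factors x^3. Hence A and B are similar.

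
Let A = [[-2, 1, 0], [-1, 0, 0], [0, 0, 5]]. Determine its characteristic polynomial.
χ_A(x) = (x - 5)(x + 1)^2

xI - A = [[x + 2, -1, 0], [1, x, 0], [0, 0, x - 5]].

Expanding det(xI - A) along the first row:
det(xI - A) = + (x + 2)·det([[x, 0], [0, x - 5]]) - (-1)·det([[1, 0], [0, x - 5]]) + (0)·det([[1, x], [0, 0]]).

Evaluating gives χ_A(x) = x^3 - 3x^2 - 9x - 5 = (x - 5)(x + 1)^2.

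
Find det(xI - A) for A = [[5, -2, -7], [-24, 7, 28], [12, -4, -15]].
χ_A(x) = (x + 1)^3

xI - A = [[x - 5, 2, 7], [24, x - 7, -28], [-12, 4, x + 15]].

Expanding det(xI - A) along the first row:
det(xI - A) = + (x - 5)·det([[x - 7, -28], [4, x + 15]]) - (2)·det([[24, -28], [-12, x + 15]]) + (7)·det([[24, x - 7], [-12, 4]]).

Evaluating gives χ_A(x) = x^3 + 3x^2 + 3x + 1 = (x + 1)^3.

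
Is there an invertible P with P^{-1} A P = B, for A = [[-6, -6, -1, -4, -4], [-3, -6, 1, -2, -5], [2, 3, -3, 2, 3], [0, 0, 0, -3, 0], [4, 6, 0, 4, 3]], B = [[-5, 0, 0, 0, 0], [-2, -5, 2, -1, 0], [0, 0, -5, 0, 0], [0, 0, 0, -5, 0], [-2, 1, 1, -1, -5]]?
No.

trace(A) = -15 but trace(B) = -25. The trace is a similarity invariant, so A and B are not similar.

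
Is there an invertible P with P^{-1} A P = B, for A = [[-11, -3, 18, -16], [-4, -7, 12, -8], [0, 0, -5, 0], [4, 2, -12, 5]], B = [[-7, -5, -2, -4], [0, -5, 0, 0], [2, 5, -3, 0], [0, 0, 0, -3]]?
Two matrices over a field are similar if and only if they have the same invariant factors.

Both A and B have characteristic polynomial (x + 3)(x + 5)^3 and minimal polynomial (x + 3)(x + 5)^2. Computing further, both have invariant factors x + 5, (x + 3)(x + 5)^2. Hence A and B are similar.

Yes.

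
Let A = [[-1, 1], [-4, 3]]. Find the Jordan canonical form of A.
J = [[1, 1], [0, 1]]

The characteristic polynomial is det(xI - A) = (x - 1)^2, so the eigenvalues are 1 (algebraic multiplicity 2).

For λ = 1: rank(A - I) = 1, rank((A - I)^2) = 0. The eigenspace has dimension 2 - 1 = 1, so there is 1 Jordan block; the rank sequence gives block sizes [2].

Assembling the blocks gives the Jordan form J above.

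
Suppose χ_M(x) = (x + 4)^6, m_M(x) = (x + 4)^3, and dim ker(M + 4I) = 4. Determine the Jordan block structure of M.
Jordan blocks: (-4, 3), (-4, 1), (-4, 1), (-4, 1)

λ = -4: algebraic multiplicity 6 (exponent in χ_M), largest block size 3 (exponent in m_M), 4 blocks (geometric multiplicity). These force block sizes [3, 1, 1, 1].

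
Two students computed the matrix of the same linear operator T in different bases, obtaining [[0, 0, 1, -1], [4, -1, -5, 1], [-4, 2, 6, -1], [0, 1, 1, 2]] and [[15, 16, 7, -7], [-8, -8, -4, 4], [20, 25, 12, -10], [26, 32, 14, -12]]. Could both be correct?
No.

Both have characteristic polynomial (x - 2)^3(x - 1), but the minimal polynomial of A is (x - 2)^3(x - 1) while the minimal polynomial of B is (x - 2)^2(x - 1). The minimal polynomial is a similarity invariant, so A and B are not similar.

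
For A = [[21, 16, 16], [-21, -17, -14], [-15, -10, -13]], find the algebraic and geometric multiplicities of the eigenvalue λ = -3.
algebraic multiplicity 3, geometric multiplicity 2

The characteristic polynomial is (x + 3)^3, so the factor x + 3 appears with exponent 3: the algebraic multiplicity is 3.

rank(A + 3I) = 1, so the eigenspace has dimension 3 - 1 = 2: the geometric multiplicity is 2.

Since 2 < 3, A is not diagonalizable.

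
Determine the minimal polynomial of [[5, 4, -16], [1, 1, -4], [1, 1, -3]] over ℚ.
m_A(x) = (x - 1)^3

The characteristic polynomial factors as (x - 1)^3. The minimal polynomial is ∏(x - λ)^{k_λ} where k_λ is the size of the largest Jordan block at λ.

For λ = 1: rank(A - I) = 2, and the largest Jordan block has size 3 (the smallest k with rank((A - I)^k) = rank((A - I)^(k+1))).

So m_A(x) = (x - 1)^3.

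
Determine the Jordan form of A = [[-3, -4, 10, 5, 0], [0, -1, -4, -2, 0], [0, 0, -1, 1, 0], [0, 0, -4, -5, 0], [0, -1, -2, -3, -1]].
The characteristic polynomial is det(xI - A) = (x + 1)^2(x + 3)^3, so the eigenvalues are -3 (algebraic multiplicity 3), -1 (algebraic multiplicity 2).

For λ = -3: rank(A + 3I) = 3, rank((A + 3I)^2) = 2. The eigenspace has dimension 5 - 3 = 2, so there are 2 Jordan blocks; the rank sequence gives block sizes [2, 1].

For λ = -1: rank(A + I) = 4, rank((A + I)^2) = 3. The eigenspace has dimension 5 - 4 = 1, so there is 1 Jordan block; the rank sequence gives block sizes [2].

Assembling the blocks gives the Jordan form J above.

J = [[-3, 1, 0, 0, 0], [0, -3, 0, 0, 0], [0, 0, -3, 0, 0], [0, 0, 0, -1, 1], [0, 0, 0, 0, -1]]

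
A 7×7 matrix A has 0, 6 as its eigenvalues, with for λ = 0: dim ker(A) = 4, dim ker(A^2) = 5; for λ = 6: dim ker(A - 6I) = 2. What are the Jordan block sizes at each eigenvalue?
λ = 0: successive nullity increments [4, 1] count blocks of size ≥ k; block sizes are [2, 1, 1, 1].
λ = 6: successive nullity increments [2] count blocks of size ≥ k; block sizes are [1, 1].

Jordan blocks: (0, 2), (0, 1), (0, 1), (0, 1), (6, 1), (6, 1)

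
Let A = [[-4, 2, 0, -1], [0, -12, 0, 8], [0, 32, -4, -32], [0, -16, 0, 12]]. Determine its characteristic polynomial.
xI - A = [[x + 4, -2, 0, 1], [0, x + 12, 0, -8], [0, -32, x + 4, 32], [0, 16, 0, x - 12]].

Expanding det(xI - A) along the first row:
det(xI - A) = + (x + 4)·det([[x + 12, 0, -8], [-32, x + 4, 32], [16, 0, x - 12]]) - (-2)·det([[0, 0, -8], [0, x + 4, 32], [0, 0, x - 12]]) + (0)·det([[0, x + 12, -8], [0, -32, 32], [0, 16, x - 12]]) - (1)·det([[0, x + 12, 0], [0, -32, x + 4], [0, 16, 0]]).

Evaluating gives χ_A(x) = x^4 + 8x^3 - 128x - 256 = (x - 4)(x + 4)^3.

χ_A(x) = (x - 4)(x + 4)^3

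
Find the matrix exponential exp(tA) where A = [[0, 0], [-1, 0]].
e^{tA} = [[1, 0], [-t, 1]]

A has Jordan form J = [[0, 1], [0, 0]] with A = PJP^{-1}, so e^{tA} = P e^{tJ} P^{-1}.

For a Jordan block J_k(λ), e^{tJ_k(λ)} = e^{λt} · (I + tN + t^2 N^2/2! + ... + t^{k-1} N^{k-1}/(k-1)!) where N is the nilpotent superdiagonal part.

Assembling the blocks and conjugating back gives the entries of e^{tA} as shown above.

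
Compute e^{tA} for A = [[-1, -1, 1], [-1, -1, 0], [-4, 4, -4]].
e^{tA} = [[(-t^2 + t + 1)*e^{-2*t}, t*(t - 1)*e^{-2*t}, t*(2 - t)*e^{-2*t}/2], [t*(-t - 1)*e^{-2*t}, (t^2 + t + 1)*e^{-2*t}, -t^2*e^{-2*t}/2], [-4*t*e^{-2*t}, 4*t*e^{-2*t}, (1 - 2*t)*e^{-2*t}]]

A has Jordan form J = [[-2, 1, 0], [0, -2, 1], [0, 0, -2]] with A = PJP^{-1}, so e^{tA} = P e^{tJ} P^{-1}.

For a Jordan block J_k(λ), e^{tJ_k(λ)} = e^{λt} · (I + tN + t^2 N^2/2! + ... + t^{k-1} N^{k-1}/(k-1)!) where N is the nilpotent superdiagonal part.

Assembling the blocks and conjugating back gives the entries of e^{tA} as shown above.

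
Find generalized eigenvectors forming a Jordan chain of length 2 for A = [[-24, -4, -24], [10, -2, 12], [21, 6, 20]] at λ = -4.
v_1 = [[1, 0, -1]]^T, v_2 = [[4, -2, -3]]^T

We seek v_1 ∈ ker((A + 4I)^2) \ ker(A + 4I), then set v_{i+1} = (A + 4I) v_i.

One such chain is v_1 = [[1, 0, -1]]^T, v_2 = [[4, -2, -3]]^T. Check: (A + 4I) v_2 = [[0, 0, 0]]^T = 0.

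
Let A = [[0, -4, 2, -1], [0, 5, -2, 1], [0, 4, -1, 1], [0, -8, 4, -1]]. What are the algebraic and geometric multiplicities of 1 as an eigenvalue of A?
algebraic multiplicity 3, geometric multiplicity 2

The characteristic polynomial is x(x - 1)^3, so the factor x - 1 appears with exponent 3: the algebraic multiplicity is 3.

rank(A - I) = 2, so the eigenspace has dimension 4 - 2 = 2: the geometric multiplicity is 2.

Since 2 < 3, A is not diagonalizable.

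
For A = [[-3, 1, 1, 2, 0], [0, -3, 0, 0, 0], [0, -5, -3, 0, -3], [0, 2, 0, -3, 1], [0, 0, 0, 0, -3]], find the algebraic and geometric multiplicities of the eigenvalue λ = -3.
algebraic multiplicity 5, geometric multiplicity 2

The characteristic polynomial is (x + 3)^5, so the factor x + 3 appears with exponent 5: the algebraic multiplicity is 5.

rank(A + 3I) = 3, so the eigenspace has dimension 5 - 3 = 2: the geometric multiplicity is 2.

Since 2 < 5, A is not diagonalizable.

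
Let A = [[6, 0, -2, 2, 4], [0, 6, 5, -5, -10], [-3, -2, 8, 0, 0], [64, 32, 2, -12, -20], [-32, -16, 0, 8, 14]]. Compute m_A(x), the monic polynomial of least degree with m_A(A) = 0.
The characteristic polynomial factors as (x - 6)^4(x + 2). The minimal polynomial is ∏(x - λ)^{k_λ} where k_λ is the size of the largest Jordan block at λ.

For λ = -2: rank(A + 2I) = 4, and the largest Jordan block has size 1 (the smallest k with rank((A + 2I)^k) = rank((A + 2I)^(k+1))).
For λ = 6: rank(A - 6I) = 3, and the largest Jordan block has size 3 (the smallest k with rank((A - 6I)^k) = rank((A - 6I)^(k+1))).

So m_A(x) = (x - 6)^3(x + 2).

m_A(x) = (x - 6)^3(x + 2)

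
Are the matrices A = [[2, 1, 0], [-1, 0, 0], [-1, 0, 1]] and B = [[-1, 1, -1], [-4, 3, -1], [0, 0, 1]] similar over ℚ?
Yes.

Two matrices over a field are similar if and only if they have the same invariant factors.

Both A and B have characteristic polynomial (x - 1)^3 and minimal polynomial (x - 1)^3. Computing further, both have invariant factors (x - 1)^3. Hence A and B are similar.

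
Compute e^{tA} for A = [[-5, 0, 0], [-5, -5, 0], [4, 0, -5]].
e^{tA} = [[e^{-5*t}, 0, 0], [-5*t*e^{-5*t}, e^{-5*t}, 0], [4*t*e^{-5*t}, 0, e^{-5*t}]]

A has Jordan form J = [[-5, 1, 0], [0, -5, 0], [0, 0, -5]] with A = PJP^{-1}, so e^{tA} = P e^{tJ} P^{-1}.

For a Jordan block J_k(λ), e^{tJ_k(λ)} = e^{λt} · (I + tN + t^2 N^2/2! + ... + t^{k-1} N^{k-1}/(k-1)!) where N is the nilpotent superdiagonal part.

Assembling the blocks and conjugating back gives the entries of e^{tA} as shown above.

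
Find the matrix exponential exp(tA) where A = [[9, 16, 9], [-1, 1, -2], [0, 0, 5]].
e^{tA} = [[(4*t + 1)*e^{5*t}, 16*t*e^{5*t}, t*(2*t + 9)*e^{5*t}], [-t*e^{5*t}, (1 - 4*t)*e^{5*t}, t*(-t - 4)*e^{5*t}/2], [0, 0, e^{5*t}]]

A has Jordan form J = [[5, 1, 0], [0, 5, 1], [0, 0, 5]] with A = PJP^{-1}, so e^{tA} = P e^{tJ} P^{-1}.

For a Jordan block J_k(λ), e^{tJ_k(λ)} = e^{λt} · (I + tN + t^2 N^2/2! + ... + t^{k-1} N^{k-1}/(k-1)!) where N is the nilpotent superdiagonal part.

Assembling the blocks and conjugating back gives the entries of e^{tA} as shown above.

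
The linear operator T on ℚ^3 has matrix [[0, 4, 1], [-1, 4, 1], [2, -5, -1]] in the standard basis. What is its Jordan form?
The characteristic polynomial is det(xI - A) = (x - 1)^3, so the eigenvalues are 1 (algebraic multiplicity 3).

For λ = 1: rank(A - I) = 2, rank((A - I)^2) = 1, rank((A - I)^3) = 0. The eigenspace has dimension 3 - 2 = 1, so there is 1 Jordan block; the rank sequence gives block sizes [3].

Assembling the blocks gives the Jordan form J above.

J = [[1, 1, 0], [0, 1, 1], [0, 0, 1]]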